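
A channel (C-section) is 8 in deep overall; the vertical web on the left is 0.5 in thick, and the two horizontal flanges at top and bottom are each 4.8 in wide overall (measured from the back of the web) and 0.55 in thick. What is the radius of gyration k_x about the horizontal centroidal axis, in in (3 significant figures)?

k_x ≈ 3.16 in

Decompose the section into non-overlapping parts with the origin at the bottom-left of its bounding rectangle.
Web: 0.5 × 8, A = 4 in², y = 4 in, Ī = 21.333 in⁴.
Top flange (beyond web): 4.3 × 0.55, A = 2.365 in², y = 7.725 in, Ī = 0.059618 in⁴.
Bottom flange (beyond web): 4.3 × 0.55, A = 2.365 in², y = 0.275 in, Ī = 0.059618 in⁴.
By symmetry the centroid is at mid-height, ȳ = 4 in.
Transfer each piece to the horizontal centroidal axis using Ī + A·d² with d = y − 4:
  web: d = 0 in → contributes +21.333 in⁴
  top flange (beyond web): d = 3.725 in → contributes +32.875 in⁴
  bottom flange (beyond web): d = -3.725 in → contributes +32.875 in⁴
Total I = 87.084 in⁴.
Radius of gyration: k = √(I/A) = √(87.084 / 8.73) = 3.1584 in.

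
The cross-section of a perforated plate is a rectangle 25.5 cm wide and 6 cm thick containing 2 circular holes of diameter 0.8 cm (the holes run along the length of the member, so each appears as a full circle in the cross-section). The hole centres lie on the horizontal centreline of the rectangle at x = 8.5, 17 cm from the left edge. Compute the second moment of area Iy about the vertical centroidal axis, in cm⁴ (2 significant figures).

Iy ≈ 8300 cm⁴

Break the section into simple shapes (no overlaps), measuring from the bottom-left corner of the bounding box.
Plate: 25.5 × 6, A = 153 cm², x = 12.75 cm, Ī = 8 291 cm⁴.
Hole 1 (subtracted): ⌀0.8, A = 0.5027 cm², x = 8.5 cm, Ī = 0.02011 cm⁴.
Hole 2 (subtracted): ⌀0.8, A = 0.5027 cm², x = 17 cm, Ī = 0.02011 cm⁴.
By symmetry the centroid is at mid-width, x̄ = 12.75 cm.
Transfer each piece to the vertical centroidal axis using Ī + A·d² with d = x − 12.75:
  plate: d = 0 cm → contributes +8 291 cm⁴
  hole 1: d = -4.25 cm → contributes −9.099 cm⁴
  hole 2: d = 4.25 cm → contributes −9.099 cm⁴
Total I = 8 272 cm⁴.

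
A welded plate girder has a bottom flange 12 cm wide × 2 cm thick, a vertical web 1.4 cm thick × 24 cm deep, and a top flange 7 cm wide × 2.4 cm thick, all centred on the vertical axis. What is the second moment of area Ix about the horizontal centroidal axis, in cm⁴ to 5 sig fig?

Split into non-overlapping primitives; take the origin at the lower-left of the bounding box.
Bottom plate: 12 × 2, A = 24 cm², y = 1 cm, Ī = 8 cm⁴.
Web plate: 1.4 × 24, A = 33.6 cm², y = 14 cm, Ī = 1612.8 cm⁴.
Top plate: 7 × 2.4, A = 16.8 cm², y = 27.2 cm, Ī = 8.064 cm⁴.
Centroid: ȳ = ΣA·y / ΣA = 12.7871 cm.
Transfer each piece to the horizontal centroidal axis using Ī + A·d² with d = y − 12.7871:
  bottom plate: d = -11.7871 cm → contributes +3342.456 cm⁴
  web plate: d = 1.212903 cm → contributes +1662.23 cm⁴
  top plate: d = 14.4129 cm → contributes +3497.958 cm⁴
Total I = 8502.644 cm⁴.

Ix ≈ 8502.6 cm⁴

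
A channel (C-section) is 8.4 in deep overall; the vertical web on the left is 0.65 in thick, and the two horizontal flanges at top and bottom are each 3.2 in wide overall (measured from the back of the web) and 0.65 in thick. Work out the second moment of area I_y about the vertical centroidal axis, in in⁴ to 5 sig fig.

I_y ≈ 7.2690 in⁴

Split into non-overlapping primitives; take the origin at the lower-left of the bounding box.
Web: 0.65 × 8.4, A = 5.46 in², x = 0.325 in, Ī = 0.1922375 in⁴.
Top flange (beyond web): 2.55 × 0.65, A = 1.6575 in², x = 1.925 in, Ī = 0.8981578 in⁴.
Bottom flange (beyond web): 2.55 × 0.65, A = 1.6575 in², x = 1.925 in, Ī = 0.8981578 in⁴.
Centroid: x̄ = ΣA·x / ΣA = 0.9294444 in.
Transfer each piece to the vertical centroidal axis using Ī + A·d² with d = x − 0.9294444:
  web: d = -0.6044444 in → contributes +2.187065 in⁴
  top flange (beyond web): d = 0.9955556 in → contributes +2.540957 in⁴
  bottom flange (beyond web): d = 0.9955556 in → contributes +2.540957 in⁴
Total I = 7.26898 in⁴.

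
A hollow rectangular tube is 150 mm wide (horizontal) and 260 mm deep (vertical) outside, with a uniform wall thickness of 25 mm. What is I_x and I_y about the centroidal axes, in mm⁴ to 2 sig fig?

Break the section into simple shapes (no overlaps), measuring from the bottom-left corner of the bounding box.
Outer rectangle: 150 × 260, A = 39 000 mm², y = 130 mm, Ī = 219 700 000 mm⁴.
Inner void (subtracted): 100 × 210, A = 21 000 mm², y = 130 mm, Ī = 77 175 000 mm⁴.
By symmetry the centroid is at mid-height, ȳ = 130 mm.
All pieces are centred on the centroidal x-axis, so I = ΣĪ (holes subtracted) = 142 525 000 mm⁴.
Repeating about the centroidal y-axis gives I_y = 55 625 000 mm⁴.

I_x ≈ 1.4 × 10⁸ mm⁴, I_y ≈ 5.6 × 10⁷ mm⁴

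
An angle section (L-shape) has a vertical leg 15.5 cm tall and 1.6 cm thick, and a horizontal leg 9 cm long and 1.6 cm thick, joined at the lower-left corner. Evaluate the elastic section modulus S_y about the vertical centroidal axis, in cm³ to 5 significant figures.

Decompose the section into non-overlapping parts with the origin at the bottom-left of its bounding rectangle.
Vertical leg: 1.6 × 15.5, A = 24.8 cm², x = 0.8 cm, Ī = 5.290667 cm⁴.
Horizontal leg (remainder): 7.4 × 1.6, A = 11.84 cm², x = 5.3 cm, Ī = 54.02987 cm⁴.
Centroid: x̄ = ΣA·x / ΣA = 2.254148 cm.
Transfer each piece to the vertical centroidal axis using Ī + A·d² with d = x − 2.254148:
  vertical leg: d = -1.454148 cm → contributes +57.73145 cm⁴
  horizontal leg (remainder): d = 3.045852 cm → contributes +163.8721 cm⁴
Total I = 221.6035 cm⁴.
Extreme fibre distance c = 6.745852 cm; S = I/c = 32.85034 cm³.

S_y ≈ 32.850 cm³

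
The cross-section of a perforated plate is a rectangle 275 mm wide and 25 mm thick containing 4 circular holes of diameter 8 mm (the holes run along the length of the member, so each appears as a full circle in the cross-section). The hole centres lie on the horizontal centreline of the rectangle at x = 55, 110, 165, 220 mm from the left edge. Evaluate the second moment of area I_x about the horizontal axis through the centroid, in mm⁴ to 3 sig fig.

Break the section into simple shapes (no overlaps), measuring from the bottom-left corner of the bounding box.
Plate: 275 × 25, A = 6 875 mm², y = 12.5 mm, Ī = 358 073 mm⁴.
Hole 1 (subtracted): ⌀8, A = 50.265 mm², y = 12.5 mm, Ī = 201.06 mm⁴.
Hole 2 (subtracted): ⌀8, A = 50.265 mm², y = 12.5 mm, Ī = 201.06 mm⁴.
Hole 3 (subtracted): ⌀8, A = 50.265 mm², y = 12.5 mm, Ī = 201.06 mm⁴.
Hole 4 (subtracted): ⌀8, A = 50.265 mm², y = 12.5 mm, Ī = 201.06 mm⁴.
By symmetry the centroid is at mid-height, ȳ = 12.5 mm.
All pieces are centred on the horizontal axis through the centroid, so I = ΣĪ (holes subtracted) = 357 269 mm⁴.

I_x ≈ 3.57 × 10⁵ mm⁴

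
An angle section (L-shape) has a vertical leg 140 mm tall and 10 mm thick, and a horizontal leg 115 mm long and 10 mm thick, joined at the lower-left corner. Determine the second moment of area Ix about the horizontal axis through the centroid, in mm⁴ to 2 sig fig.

Ix ≈ 4.8 × 10⁶ mm⁴

Treat the section as a set of non-overlapping primitives; coordinates are from the bounding-box lower-left.
Vertical leg: 10 × 140, A = 1 400 mm², y = 70 mm, Ī = 2 286 667 mm⁴.
Horizontal leg (remainder): 105 × 10, A = 1 050 mm², y = 5 mm, Ī = 8 750 mm⁴.
Centroid: ȳ = ΣA·y / ΣA = 42.14 mm.
Transfer each piece to the horizontal axis through the centroid using Ī + A·d² with d = y − 42.14:
  vertical leg: d = 27.86 mm → contributes +3 373 095 mm⁴
  horizontal leg (remainder): d = -37.14 mm → contributes +1 457 321 mm⁴
Total I = 4 830 417 mm⁴.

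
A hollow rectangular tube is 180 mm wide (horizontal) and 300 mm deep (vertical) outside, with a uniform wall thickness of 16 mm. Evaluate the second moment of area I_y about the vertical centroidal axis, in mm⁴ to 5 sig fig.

Treat the section as a set of non-overlapping primitives; coordinates are from the bounding-box lower-left.
Outer rectangle: 180 × 300, A = 54 000 mm², x = 90 mm, Ī = 145 800 000 mm⁴.
Inner void (subtracted): 148 × 268, A = 39 664 mm², x = 90 mm, Ī = 72 400 021 mm⁴.
By symmetry the centroid is at mid-width, x̄ = 90 mm.
All pieces are centred on the vertical centroidal axis, so I = ΣĪ (holes subtracted) = 73 399 979 mm⁴.

I_y ≈ 7.3400 × 10⁷ mm⁴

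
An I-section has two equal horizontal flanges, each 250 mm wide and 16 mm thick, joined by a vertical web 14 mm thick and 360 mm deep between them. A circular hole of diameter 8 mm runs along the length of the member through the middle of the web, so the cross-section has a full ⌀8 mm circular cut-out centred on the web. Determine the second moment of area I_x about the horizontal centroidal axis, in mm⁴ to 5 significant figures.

I_x ≈ 3.3735 × 10⁸ mm⁴

Decompose the section into non-overlapping parts with the origin at the bottom-left of its bounding rectangle.
Bottom flange: 250 × 16, A = 4 000 mm², y = 8 mm, Ī = 85333.33 mm⁴.
Web: 14 × 360, A = 5 040 mm², y = 196 mm, Ī = 54 432 000 mm⁴.
Top flange: 250 × 16, A = 4 000 mm², y = 384 mm, Ī = 85333.33 mm⁴.
Hole (subtracted): ⌀8, A = 50.26548 mm², y = 196 mm, Ī = 201.0619 mm⁴.
By symmetry the centroid is at mid-height, ȳ = 196 mm.
Transfer each piece to the horizontal centroidal axis using Ī + A·d² with d = y − 196:
  bottom flange: d = -188 mm → contributes +141 461 333 mm⁴
  web: d = 0 mm → contributes +54 432 000 mm⁴
  top flange: d = 188 mm → contributes +141 461 333 mm⁴
  hole: d = 0 mm → contributes −201.0619 mm⁴
Total I = 337 354 466 mm⁴.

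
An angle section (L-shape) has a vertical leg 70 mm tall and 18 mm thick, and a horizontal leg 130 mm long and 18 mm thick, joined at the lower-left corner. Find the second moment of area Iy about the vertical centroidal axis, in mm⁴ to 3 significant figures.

Iy ≈ 5.42 × 10⁶ mm⁴

Decompose the section into non-overlapping parts with the origin at the bottom-left of its bounding rectangle.
Vertical leg: 18 × 70, A = 1 260 mm², x = 9 mm, Ī = 34 020 mm⁴.
Horizontal leg (remainder): 112 × 18, A = 2 016 mm², x = 74 mm, Ī = 2 107 392 mm⁴.
Centroid: x̄ = ΣA·x / ΣA = 49 mm.
Transfer each piece to the vertical centroidal axis using Ī + A·d² with d = x − 49:
  vertical leg: d = -40 mm → contributes +2 050 020 mm⁴
  horizontal leg (remainder): d = 25 mm → contributes +3 367 392 mm⁴
Total I = 5 417 412 mm⁴.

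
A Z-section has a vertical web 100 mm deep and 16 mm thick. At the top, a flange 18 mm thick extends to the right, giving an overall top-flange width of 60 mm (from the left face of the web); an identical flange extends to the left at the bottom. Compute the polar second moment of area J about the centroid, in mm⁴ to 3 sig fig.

Treat the section as a set of non-overlapping primitives; coordinates are from the bounding-box lower-left.
Web: 16 × 100, A = 1 600 mm², y = 50 mm, Ī = 1 333 333 mm⁴.
Top flange (beyond web): 44 × 18, A = 792 mm², y = 91 mm, Ī = 21 384 mm⁴.
Bottom flange (beyond web): 44 × 18, A = 792 mm², y = 9 mm, Ī = 21 384 mm⁴.
Centroid: ȳ = ΣA·y / ΣA = 50 mm.
Transfer each piece to the centroidal x-axis using Ī + A·d² with d = y − 50:
  web: d = 0 mm → contributes +1 333 333 mm⁴
  top flange (beyond web): d = 41 mm → contributes +1 352 736 mm⁴
  bottom flange (beyond web): d = -41 mm → contributes +1 352 736 mm⁴
Total I = 4 038 805 mm⁴.
For the y-axis: x̄ = 52 mm.
Repeating about the centroidal y-axis gives I_y = 1 715 285 mm⁴.
Polar second moment: J = I_x + I_y = 5 754 091 mm⁴.

J ≈ 5.75 × 10⁶ mm⁴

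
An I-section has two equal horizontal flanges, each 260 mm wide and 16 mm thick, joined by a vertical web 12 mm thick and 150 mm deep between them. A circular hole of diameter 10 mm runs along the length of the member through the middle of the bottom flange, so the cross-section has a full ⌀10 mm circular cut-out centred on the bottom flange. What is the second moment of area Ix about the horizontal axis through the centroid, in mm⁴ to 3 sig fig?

Ix ≈ 6.03 × 10⁷ mm⁴

Treat the section as a set of non-overlapping primitives; coordinates are from the bounding-box lower-left.
Bottom flange: 260 × 16, A = 4 160 mm², y = 8 mm, Ī = 88 747 mm⁴.
Web: 12 × 150, A = 1 800 mm², y = 91 mm, Ī = 3 375 000 mm⁴.
Top flange: 260 × 16, A = 4 160 mm², y = 174 mm, Ī = 88 747 mm⁴.
Hole (subtracted): ⌀10, A = 78.54 mm², y = 8 mm, Ī = 490.87 mm⁴.
Centroid: ȳ = ΣA·y / ΣA = 91.649 mm.
Transfer each piece to the horizontal axis through the centroid using Ī + A·d² with d = y − 91.649:
  bottom flange: d = -83.649 mm → contributes +29 197 044 mm⁴
  web: d = -0.64919 mm → contributes +3 375 759 mm⁴
  top flange: d = 82.351 mm → contributes +28 300 436 mm⁴
  hole: d = -83.649 mm → contributes −550 049 mm⁴
Total I = 60 323 190 mm⁴.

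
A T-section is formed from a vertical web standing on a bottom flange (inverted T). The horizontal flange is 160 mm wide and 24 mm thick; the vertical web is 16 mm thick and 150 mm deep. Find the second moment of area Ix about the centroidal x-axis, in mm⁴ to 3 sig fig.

Decompose the section into non-overlapping parts with the origin at the bottom-left of its bounding rectangle.
Flange: 160 × 24, A = 3 840 mm², y = 12 mm, Ī = 184 320 mm⁴.
Web: 16 × 150, A = 2 400 mm², y = 99 mm, Ī = 4 500 000 mm⁴.
Centroid: ȳ = ΣA·y / ΣA = 45.462 mm.
Transfer each piece to the centroidal x-axis using Ī + A·d² with d = y − 45.462:
  flange: d = -33.462 mm → contributes +4 483 870 mm⁴
  web: d = 53.538 mm → contributes +11 379 280 mm⁴
Total I = 15 863 151 mm⁴.

Ix ≈ 1.59 × 10⁷ mm⁴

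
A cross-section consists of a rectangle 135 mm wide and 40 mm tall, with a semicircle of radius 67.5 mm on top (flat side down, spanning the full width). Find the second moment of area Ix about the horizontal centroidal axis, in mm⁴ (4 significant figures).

Ix ≈ 1.028 × 10⁷ mm⁴

Treat the section as a set of non-overlapping primitives; coordinates are from the bounding-box lower-left.
Rectangular body: 135 × 40, A = 5 400 mm², y = 20 mm, Ī = 720 000 mm⁴.
Semicircular cap: semicircle r = 67.5, A = 7156.94 mm², y = 68.6479 mm, Ī = 2 278 490 mm⁴.
Centroid: ȳ = ΣA·y / ΣA = 47.7273 mm.
Transfer each piece to the horizontal centroidal axis using Ī + A·d² with d = y − 47.7273:
  rectangular body: d = -27.7273 mm → contributes +4 871 537 mm⁴
  semicircular cap: d = 20.9206 mm → contributes +5 410 876 mm⁴
Total I = 10 282 413 mm⁴.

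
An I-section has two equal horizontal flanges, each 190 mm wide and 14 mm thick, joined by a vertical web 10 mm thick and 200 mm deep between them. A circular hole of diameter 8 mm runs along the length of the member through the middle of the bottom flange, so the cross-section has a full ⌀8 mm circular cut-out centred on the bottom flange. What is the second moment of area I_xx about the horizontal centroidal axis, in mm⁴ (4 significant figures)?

I_xx ≈ 6.708 × 10⁷ mm⁴

Treat the section as a set of non-overlapping primitives; coordinates are from the bounding-box lower-left.
Bottom flange: 190 × 14, A = 2 660 mm², y = 7 mm, Ī = 43446.7 mm⁴.
Web: 10 × 200, A = 2 000 mm², y = 114 mm, Ī = 6 666 667 mm⁴.
Top flange: 190 × 14, A = 2 660 mm², y = 221 mm, Ī = 43446.7 mm⁴.
Hole (subtracted): ⌀8, A = 50.2655 mm², y = 7 mm, Ī = 201.062 mm⁴.
Centroid: ȳ = ΣA·y / ΣA = 114.74 mm.
Transfer each piece to the horizontal centroidal axis using Ī + A·d² with d = y − 114.74:
  bottom flange: d = -107.74 mm → contributes +30 920 387 mm⁴
  web: d = -0.739835 mm → contributes +6 667 761 mm⁴
  top flange: d = 106.26 mm → contributes +30 078 099 mm⁴
  hole: d = -107.74 mm → contributes −583 676 mm⁴
Total I = 67 082 570 mm⁴.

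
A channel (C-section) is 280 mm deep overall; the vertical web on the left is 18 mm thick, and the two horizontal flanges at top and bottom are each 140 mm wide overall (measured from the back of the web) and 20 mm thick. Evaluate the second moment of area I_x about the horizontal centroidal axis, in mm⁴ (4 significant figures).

Treat the section as a set of non-overlapping primitives; coordinates are from the bounding-box lower-left.
Web: 18 × 280, A = 5 040 mm², y = 140 mm, Ī = 32 928 000 mm⁴.
Top flange (beyond web): 122 × 20, A = 2 440 mm², y = 270 mm, Ī = 81333.3 mm⁴.
Bottom flange (beyond web): 122 × 20, A = 2 440 mm², y = 10 mm, Ī = 81333.3 mm⁴.
By symmetry the centroid is at mid-height, ȳ = 140 mm.
Transfer each piece to the horizontal centroidal axis using Ī + A·d² with d = y − 140:
  web: d = 0 mm → contributes +32 928 000 mm⁴
  top flange (beyond web): d = 130 mm → contributes +41 317 333 mm⁴
  bottom flange (beyond web): d = -130 mm → contributes +41 317 333 mm⁴
Total I = 115 562 667 mm⁴.

I_x ≈ 1.156 × 10⁸ mm⁴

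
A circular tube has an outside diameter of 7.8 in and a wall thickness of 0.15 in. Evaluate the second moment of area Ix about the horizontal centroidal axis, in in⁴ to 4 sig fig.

Ix ≈ 26.38 in⁴

Break the section into simple shapes (no overlaps), measuring from the bottom-left corner of the bounding box.
Outer circle: ⌀7.8, A = 47.7836 in², y = 3.9 in, Ī = 181.697 in⁴.
Bore (subtracted): ⌀7.5, A = 44.1786 in², y = 3.9 in, Ī = 155.316 in⁴.
By symmetry the centroid is at mid-height, ȳ = 3.9 in.
All pieces are centred on the horizontal centroidal axis, so I = ΣĪ (holes subtracted) = 26.3817 in⁴.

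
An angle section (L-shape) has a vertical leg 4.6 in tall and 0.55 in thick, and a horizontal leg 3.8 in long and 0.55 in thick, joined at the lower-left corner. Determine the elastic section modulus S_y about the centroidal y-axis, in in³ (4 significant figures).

S_y ≈ 1.979 in³

Split into non-overlapping primitives; take the origin at the lower-left of the bounding box.
Vertical leg: 0.55 × 4.6, A = 2.53 in², x = 0.275 in, Ī = 0.0637771 in⁴.
Horizontal leg (remainder): 3.25 × 0.55, A = 1.7875 in², x = 2.175 in, Ī = 1.57337 in⁴.
Centroid: x̄ = ΣA·x / ΣA = 1.06162 in.
Transfer each piece to the centroidal y-axis using Ī + A·d² with d = x − 1.06162:
  vertical leg: d = -0.786624 in → contributes +1.62928 in⁴
  horizontal leg (remainder): d = 1.11338 in → contributes +3.78917 in⁴
Total I = 5.41845 in⁴.
Extreme fibre distance c = 2.73838 in; S = I/c = 1.97871 in³.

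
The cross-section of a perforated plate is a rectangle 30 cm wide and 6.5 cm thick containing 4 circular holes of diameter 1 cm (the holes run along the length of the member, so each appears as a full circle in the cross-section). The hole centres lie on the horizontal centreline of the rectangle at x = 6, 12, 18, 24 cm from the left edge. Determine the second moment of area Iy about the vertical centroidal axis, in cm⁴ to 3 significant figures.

Split into non-overlapping primitives; take the origin at the lower-left of the bounding box.
Plate: 30 × 6.5, A = 195 cm², x = 15 cm, Ī = 14 625 cm⁴.
Hole 1 (subtracted): ⌀1, A = 0.7854 cm², x = 6 cm, Ī = 0.049087 cm⁴.
Hole 2 (subtracted): ⌀1, A = 0.7854 cm², x = 12 cm, Ī = 0.049087 cm⁴.
Hole 3 (subtracted): ⌀1, A = 0.7854 cm², x = 18 cm, Ī = 0.049087 cm⁴.
Hole 4 (subtracted): ⌀1, A = 0.7854 cm², x = 24 cm, Ī = 0.049087 cm⁴.
By symmetry the centroid is at mid-width, x̄ = 15 cm.
Transfer each piece to the vertical centroidal axis using Ī + A·d² with d = x − 15:
  plate: d = 0 cm → contributes +14 625 cm⁴
  hole 1: d = -9 cm → contributes −63.666 cm⁴
  hole 2: d = -3 cm → contributes −7.1177 cm⁴
  hole 3: d = 3 cm → contributes −7.1177 cm⁴
  hole 4: d = 9 cm → contributes −63.666 cm⁴
Total I = 14 483 cm⁴.

Iy ≈ 1.45 × 10⁴ cm⁴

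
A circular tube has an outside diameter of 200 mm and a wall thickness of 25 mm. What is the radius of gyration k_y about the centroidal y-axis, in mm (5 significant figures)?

k_y ≈ 62.500 mm

Decompose the section into non-overlapping parts with the origin at the bottom-left of its bounding rectangle.
Outer circle: ⌀200, A = 31415.93 mm², x = 100 mm, Ī = 78 539 816 mm⁴.
Bore (subtracted): ⌀150, A = 17671.46 mm², x = 100 mm, Ī = 24 850 489 mm⁴.
By symmetry the centroid is at mid-width, x̄ = 100 mm.
All pieces are centred on the centroidal y-axis, so I = ΣĪ (holes subtracted) = 53 689 328 mm⁴.
Radius of gyration: k = √(I/A) = √(53 689 328 / 13744.47) = 62.5 mm.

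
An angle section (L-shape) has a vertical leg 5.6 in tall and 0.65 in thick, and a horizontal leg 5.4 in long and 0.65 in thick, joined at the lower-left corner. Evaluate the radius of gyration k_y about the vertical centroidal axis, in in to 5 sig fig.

k_y ≈ 1.6408 in

Break the section into simple shapes (no overlaps), measuring from the bottom-left corner of the bounding box.
Vertical leg: 0.65 × 5.6, A = 3.64 in², x = 0.325 in, Ī = 0.1281583 in⁴.
Horizontal leg (remainder): 4.75 × 0.65, A = 3.0875 in², x = 3.025 in, Ī = 5.805143 in⁴.
Centroid: x̄ = ΣA·x / ΣA = 1.56413 in.
Transfer each piece to the vertical centroidal axis using Ī + A·d² with d = x − 1.56413:
  vertical leg: d = -1.23913 in → contributes +5.717175 in⁴
  horizontal leg (remainder): d = 1.46087 in → contributes +12.3943 in⁴
Total I = 18.11148 in⁴.
Radius of gyration: k = √(I/A) = √(18.11148 / 6.7275) = 1.640779 in.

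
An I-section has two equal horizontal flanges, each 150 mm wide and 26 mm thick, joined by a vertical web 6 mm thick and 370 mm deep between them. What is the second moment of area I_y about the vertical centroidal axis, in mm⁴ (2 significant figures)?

Treat the section as a set of non-overlapping primitives; coordinates are from the bounding-box lower-left.
Bottom flange: 150 × 26, A = 3 900 mm², x = 75 mm, Ī = 7 312 500 mm⁴.
Web: 6 × 370, A = 2 220 mm², x = 75 mm, Ī = 6 660 mm⁴.
Top flange: 150 × 26, A = 3 900 mm², x = 75 mm, Ī = 7 312 500 mm⁴.
By symmetry the centroid is at mid-width, x̄ = 75 mm.
All pieces are centred on the vertical centroidal axis, so I = ΣĪ = 14 631 660 mm⁴.

I_y ≈ 1.5 × 10⁷ mm⁴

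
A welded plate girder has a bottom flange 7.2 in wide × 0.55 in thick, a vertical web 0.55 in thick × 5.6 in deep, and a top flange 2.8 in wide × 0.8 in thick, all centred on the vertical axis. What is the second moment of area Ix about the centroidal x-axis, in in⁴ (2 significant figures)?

Break the section into simple shapes (no overlaps), measuring from the bottom-left corner of the bounding box.
Bottom plate: 7.2 × 0.55, A = 3.96 in², y = 0.275 in, Ī = 0.09983 in⁴.
Web plate: 0.55 × 5.6, A = 3.08 in², y = 3.35 in, Ī = 8.049 in⁴.
Top plate: 2.8 × 0.8, A = 2.24 in², y = 6.55 in, Ī = 0.1195 in⁴.
Centroid: ȳ = ΣA·y / ΣA = 2.81 in.
Transfer each piece to the centroidal x-axis using Ī + A·d² with d = y − 2.81:
  bottom plate: d = -2.535 in → contributes +25.55 in⁴
  web plate: d = 0.5398 in → contributes +8.946 in⁴
  top plate: d = 3.74 in → contributes +31.45 in⁴
Total I = 65.95 in⁴.

Ix ≈ 66 in⁴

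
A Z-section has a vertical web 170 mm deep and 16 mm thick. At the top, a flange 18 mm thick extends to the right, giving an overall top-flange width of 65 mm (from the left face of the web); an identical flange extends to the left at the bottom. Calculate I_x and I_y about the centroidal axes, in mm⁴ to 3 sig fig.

Split into non-overlapping primitives; take the origin at the lower-left of the bounding box.
Web: 16 × 170, A = 2 720 mm², y = 85 mm, Ī = 6 550 667 mm⁴.
Top flange (beyond web): 49 × 18, A = 882 mm², y = 161 mm, Ī = 23 814 mm⁴.
Bottom flange (beyond web): 49 × 18, A = 882 mm², y = 9 mm, Ī = 23 814 mm⁴.
Centroid: ȳ = ΣA·y / ΣA = 85 mm.
Transfer each piece to the centroidal x-axis using Ī + A·d² with d = y − 85:
  web: d = 0 mm → contributes +6 550 667 mm⁴
  top flange (beyond web): d = 76 mm → contributes +5 118 246 mm⁴
  bottom flange (beyond web): d = -76 mm → contributes +5 118 246 mm⁴
Total I = 16 787 159 mm⁴.
For the y-axis: x̄ = 57 mm.
Repeating about the centroidal y-axis gives I_y = 2 274 199 mm⁴.

I_x ≈ 1.68 × 10⁷ mm⁴, I_y ≈ 2.27 × 10⁶ mm⁴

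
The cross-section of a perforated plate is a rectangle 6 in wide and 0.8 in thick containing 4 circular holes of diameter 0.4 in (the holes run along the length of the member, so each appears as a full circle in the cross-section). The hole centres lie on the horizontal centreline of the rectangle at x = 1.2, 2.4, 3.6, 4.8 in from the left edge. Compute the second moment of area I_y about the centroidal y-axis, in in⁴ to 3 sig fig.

I_y ≈ 13.5 in⁴

Treat the section as a set of non-overlapping primitives; coordinates are from the bounding-box lower-left.
Plate: 6 × 0.8, A = 4.8 in², x = 3 in, Ī = 14.4 in⁴.
Hole 1 (subtracted): ⌀0.4, A = 0.12566 in², x = 1.2 in, Ī = 0.0012566 in⁴.
Hole 2 (subtracted): ⌀0.4, A = 0.12566 in², x = 2.4 in, Ī = 0.0012566 in⁴.
Hole 3 (subtracted): ⌀0.4, A = 0.12566 in², x = 3.6 in, Ī = 0.0012566 in⁴.
Hole 4 (subtracted): ⌀0.4, A = 0.12566 in², x = 4.8 in, Ī = 0.0012566 in⁴.
By symmetry the centroid is at mid-width, x̄ = 3 in.
Transfer each piece to the centroidal y-axis using Ī + A·d² with d = x − 3:
  plate: d = 0 in → contributes +14.4 in⁴
  hole 1: d = -1.8 in → contributes −0.40841 in⁴
  hole 2: d = -0.6 in → contributes −0.046496 in⁴
  hole 3: d = 0.6 in → contributes −0.046496 in⁴
  hole 4: d = 1.8 in → contributes −0.40841 in⁴
Total I = 13.49 in⁴.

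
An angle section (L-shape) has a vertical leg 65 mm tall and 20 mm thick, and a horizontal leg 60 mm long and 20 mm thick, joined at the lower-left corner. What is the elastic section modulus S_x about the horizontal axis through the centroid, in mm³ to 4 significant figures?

S_x ≈ 1.790 × 10⁴ mm³

Break the section into simple shapes (no overlaps), measuring from the bottom-left corner of the bounding box.
Vertical leg: 20 × 65, A = 1 300 mm², y = 32.5 mm, Ī = 457 708 mm⁴.
Horizontal leg (remainder): 40 × 20, A = 800 mm², y = 10 mm, Ī = 26666.7 mm⁴.
Centroid: ȳ = ΣA·y / ΣA = 23.9286 mm.
Transfer each piece to the horizontal axis through the centroid using Ī + A·d² with d = y − 23.9286:
  vertical leg: d = 8.57143 mm → contributes +553 219 mm⁴
  horizontal leg (remainder): d = -13.9286 mm → contributes +181 871 mm⁴
Total I = 735 089 mm⁴.
Extreme fibre distance c = 41.0714 mm; S = I/c = 17897.8 mm³.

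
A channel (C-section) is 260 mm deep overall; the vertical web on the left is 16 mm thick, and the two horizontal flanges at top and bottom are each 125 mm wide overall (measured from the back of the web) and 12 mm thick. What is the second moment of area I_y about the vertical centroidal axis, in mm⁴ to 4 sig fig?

I_y ≈ 8.952 × 10⁶ mm⁴

Split into non-overlapping primitives; take the origin at the lower-left of the bounding box.
Web: 16 × 260, A = 4 160 mm², x = 8 mm, Ī = 88746.7 mm⁴.
Top flange (beyond web): 109 × 12, A = 1 308 mm², x = 70.5 mm, Ī = 1 295 029 mm⁴.
Bottom flange (beyond web): 109 × 12, A = 1 308 mm², x = 70.5 mm, Ī = 1 295 029 mm⁴.
Centroid: x̄ = ΣA·x / ΣA = 32.1293 mm.
Transfer each piece to the vertical centroidal axis using Ī + A·d² with d = x − 32.1293:
  web: d = -24.1293 mm → contributes +2 510 791 mm⁴
  top flange (beyond web): d = 38.3707 mm → contributes +3 220 813 mm⁴
  bottom flange (beyond web): d = 38.3707 mm → contributes +3 220 813 mm⁴
Total I = 8 952 417 mm⁴.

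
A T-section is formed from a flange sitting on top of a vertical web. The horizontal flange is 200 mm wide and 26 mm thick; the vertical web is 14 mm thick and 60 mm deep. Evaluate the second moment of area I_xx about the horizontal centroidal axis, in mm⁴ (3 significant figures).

Split into non-overlapping primitives; take the origin at the lower-left of the bounding box.
Flange: 200 × 26, A = 5 200 mm², y = 73 mm, Ī = 292 933 mm⁴.
Web: 14 × 60, A = 840 mm², y = 30 mm, Ī = 252 000 mm⁴.
Centroid: ȳ = ΣA·y / ΣA = 67.02 mm.
Transfer each piece to the horizontal centroidal axis using Ī + A·d² with d = y − 67.02:
  flange: d = 5.9801 mm → contributes +478 896 mm⁴
  web: d = -37.02 mm → contributes +1 403 195 mm⁴
Total I = 1 882 091 mm⁴.

I_xx ≈ 1.88 × 10⁶ mm⁴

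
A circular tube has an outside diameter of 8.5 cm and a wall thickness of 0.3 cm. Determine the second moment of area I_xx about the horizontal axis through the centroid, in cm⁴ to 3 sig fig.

Split into non-overlapping primitives; take the origin at the lower-left of the bounding box.
Outer circle: ⌀8.5, A = 56.745 cm², y = 4.25 cm, Ī = 256.24 cm⁴.
Bore (subtracted): ⌀7.9, A = 49.017 cm², y = 4.25 cm, Ī = 191.2 cm⁴.
By symmetry the centroid is at mid-height, ȳ = 4.25 cm.
All pieces are centred on the horizontal axis through the centroid, so I = ΣĪ (holes subtracted) = 65.043 cm⁴.

I_xx ≈ 65.0 cm⁴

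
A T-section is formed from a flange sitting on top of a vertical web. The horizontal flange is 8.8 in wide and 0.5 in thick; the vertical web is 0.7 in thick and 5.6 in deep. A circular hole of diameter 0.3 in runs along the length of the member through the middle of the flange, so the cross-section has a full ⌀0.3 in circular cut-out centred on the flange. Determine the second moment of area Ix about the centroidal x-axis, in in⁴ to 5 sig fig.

Decompose the section into non-overlapping parts with the origin at the bottom-left of its bounding rectangle.
Flange: 8.8 × 0.5, A = 4.4 in², y = 5.85 in, Ī = 0.09166667 in⁴.
Web: 0.7 × 5.6, A = 3.92 in², y = 2.8 in, Ī = 10.24427 in⁴.
Hole (subtracted): ⌀0.3, A = 0.07068583 in², y = 5.85 in, Ī = 0.0003976078 in⁴.
Centroid: ȳ = ΣA·y / ΣA = 4.400667 in.
Transfer each piece to the centroidal x-axis using Ī + A·d² with d = y − 4.400667:
  flange: d = 1.449333 in → contributes +9.334153 in⁴
  web: d = -1.600667 in → contributes +20.28784 in⁴
  hole: d = 1.449333 in → contributes −0.1488778 in⁴
Total I = 29.47312 in⁴.

Ix ≈ 29.473 in⁴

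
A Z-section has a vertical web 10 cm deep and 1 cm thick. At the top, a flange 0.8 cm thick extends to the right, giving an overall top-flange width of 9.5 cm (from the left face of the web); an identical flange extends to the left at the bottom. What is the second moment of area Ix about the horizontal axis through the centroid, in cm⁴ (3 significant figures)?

Ix ≈ 372 cm⁴

Split into non-overlapping primitives; take the origin at the lower-left of the bounding box.
Web: 1 × 10, A = 10 cm², y = 5 cm, Ī = 83.333 cm⁴.
Top flange (beyond web): 8.5 × 0.8, A = 6.8 cm², y = 9.6 cm, Ī = 0.36267 cm⁴.
Bottom flange (beyond web): 8.5 × 0.8, A = 6.8 cm², y = 0.4 cm, Ī = 0.36267 cm⁴.
Centroid: ȳ = ΣA·y / ΣA = 5 cm.
Transfer each piece to the horizontal axis through the centroid using Ī + A·d² with d = y − 5:
  web: d = 0 cm → contributes +83.333 cm⁴
  top flange (beyond web): d = 4.6 cm → contributes +144.25 cm⁴
  bottom flange (beyond web): d = -4.6 cm → contributes +144.25 cm⁴
Total I = 371.83 cm⁴.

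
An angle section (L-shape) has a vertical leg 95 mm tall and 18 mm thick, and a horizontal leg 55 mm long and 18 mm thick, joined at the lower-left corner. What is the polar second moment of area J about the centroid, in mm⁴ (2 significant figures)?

Decompose the section into non-overlapping parts with the origin at the bottom-left of its bounding rectangle.
Vertical leg: 18 × 95, A = 1 710 mm², y = 47.5 mm, Ī = 1 286 063 mm⁴.
Horizontal leg (remainder): 37 × 18, A = 666 mm², y = 9 mm, Ī = 17 982 mm⁴.
Centroid: ȳ = ΣA·y / ΣA = 36.71 mm.
Transfer each piece to the centroidal x-axis using Ī + A·d² with d = y − 36.71:
  vertical leg: d = 10.79 mm → contributes +1 485 209 mm⁴
  horizontal leg (remainder): d = -27.71 mm → contributes +529 305 mm⁴
Total I = 2 014 514 mm⁴.
For the y-axis: x̄ = 16.71 mm.
Repeating about the centroidal y-axis gives I_y = 484 634 mm⁴.
Polar second moment: J = I_x + I_y = 2 499 148 mm⁴.

J ≈ 2.5 × 10⁶ mm⁴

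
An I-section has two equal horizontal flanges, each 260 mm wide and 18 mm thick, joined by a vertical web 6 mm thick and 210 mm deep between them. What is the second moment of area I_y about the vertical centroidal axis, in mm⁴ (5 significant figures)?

Decompose the section into non-overlapping parts with the origin at the bottom-left of its bounding rectangle.
Bottom flange: 260 × 18, A = 4 680 mm², x = 130 mm, Ī = 26 364 000 mm⁴.
Web: 6 × 210, A = 1 260 mm², x = 130 mm, Ī = 3 780 mm⁴.
Top flange: 260 × 18, A = 4 680 mm², x = 130 mm, Ī = 26 364 000 mm⁴.
By symmetry the centroid is at mid-width, x̄ = 130 mm.
All pieces are centred on the vertical centroidal axis, so I = ΣĪ = 52 731 780 mm⁴.

I_y ≈ 5.2732 × 10⁷ mm⁴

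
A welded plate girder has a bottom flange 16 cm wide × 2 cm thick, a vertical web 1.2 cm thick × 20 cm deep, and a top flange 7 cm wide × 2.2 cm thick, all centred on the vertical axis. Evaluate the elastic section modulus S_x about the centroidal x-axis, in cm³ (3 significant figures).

S_x ≈ 416 cm³

Treat the section as a set of non-overlapping primitives; coordinates are from the bounding-box lower-left.
Bottom plate: 16 × 2, A = 32 cm², y = 1 cm, Ī = 10.667 cm⁴.
Web plate: 1.2 × 20, A = 24 cm², y = 12 cm, Ī = 800 cm⁴.
Top plate: 7 × 2.2, A = 15.4 cm², y = 23.1 cm, Ī = 6.2113 cm⁴.
Centroid: ȳ = ΣA·y / ΣA = 9.4641 cm.
Transfer each piece to the centroidal x-axis using Ī + A·d² with d = y − 9.4641:
  bottom plate: d = -8.4641 cm → contributes +2303.2 cm⁴
  web plate: d = 2.5359 cm → contributes +954.33 cm⁴
  top plate: d = 13.636 cm → contributes +2869.6 cm⁴
Total I = 6127.2 cm⁴.
Extreme fibre distance c = 14.736 cm; S = I/c = 415.8 cm³.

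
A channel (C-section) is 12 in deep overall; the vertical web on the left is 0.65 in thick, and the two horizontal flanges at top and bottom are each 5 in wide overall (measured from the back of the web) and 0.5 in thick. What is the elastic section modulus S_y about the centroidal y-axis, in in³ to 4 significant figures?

Break the section into simple shapes (no overlaps), measuring from the bottom-left corner of the bounding box.
Web: 0.65 × 12, A = 7.8 in², x = 0.325 in, Ī = 0.274625 in⁴.
Top flange (beyond web): 4.35 × 0.5, A = 2.175 in², x = 2.825 in, Ī = 3.4297 in⁴.
Bottom flange (beyond web): 4.35 × 0.5, A = 2.175 in², x = 2.825 in, Ī = 3.4297 in⁴.
Centroid: x̄ = ΣA·x / ΣA = 1.22006 in.
Transfer each piece to the centroidal y-axis using Ī + A·d² with d = x − 1.22006:
  web: d = -0.895062 in → contributes +6.52348 in⁴
  top flange (beyond web): d = 1.60494 in → contributes +9.03213 in⁴
  bottom flange (beyond web): d = 1.60494 in → contributes +9.03213 in⁴
Total I = 24.5877 in⁴.
Extreme fibre distance c = 3.77994 in; S = I/c = 6.5048 in³.

S_y ≈ 6.505 in³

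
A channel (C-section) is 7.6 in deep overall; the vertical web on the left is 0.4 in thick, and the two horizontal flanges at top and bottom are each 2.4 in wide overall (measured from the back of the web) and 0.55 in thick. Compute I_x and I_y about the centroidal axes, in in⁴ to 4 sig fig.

Treat the section as a set of non-overlapping primitives; coordinates are from the bounding-box lower-left.
Web: 0.4 × 7.6, A = 3.04 in², y = 3.8 in, Ī = 14.6325 in⁴.
Top flange (beyond web): 2 × 0.55, A = 1.1 in², y = 7.325 in, Ī = 0.0277292 in⁴.
Bottom flange (beyond web): 2 × 0.55, A = 1.1 in², y = 0.275 in, Ī = 0.0277292 in⁴.
By symmetry the centroid is at mid-height, ȳ = 3.8 in.
Transfer each piece to the centroidal x-axis using Ī + A·d² with d = y − 3.8:
  web: d = 0 in → contributes +14.6325 in⁴
  top flange (beyond web): d = 3.525 in → contributes +13.6959 in⁴
  bottom flange (beyond web): d = -3.525 in → contributes +13.6959 in⁴
Total I = 42.0244 in⁴.
For the y-axis: x̄ = 0.703817 in.
Repeating about the centroidal y-axis gives I_y = 2.61179 in⁴.

I_x ≈ 42.02 in⁴, I_y ≈ 2.612 in⁴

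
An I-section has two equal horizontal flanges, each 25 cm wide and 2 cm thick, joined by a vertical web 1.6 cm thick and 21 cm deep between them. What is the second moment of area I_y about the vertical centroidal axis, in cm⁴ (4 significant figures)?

I_y ≈ 5216 cm⁴

Split into non-overlapping primitives; take the origin at the lower-left of the bounding box.
Bottom flange: 25 × 2, A = 50 cm², x = 12.5 cm, Ī = 2604.17 cm⁴.
Web: 1.6 × 21, A = 33.6 cm², x = 12.5 cm, Ī = 7.168 cm⁴.
Top flange: 25 × 2, A = 50 cm², x = 12.5 cm, Ī = 2604.17 cm⁴.
By symmetry the centroid is at mid-width, x̄ = 12.5 cm.
All pieces are centred on the vertical centroidal axis, so I = ΣĪ = 5215.5 cm⁴.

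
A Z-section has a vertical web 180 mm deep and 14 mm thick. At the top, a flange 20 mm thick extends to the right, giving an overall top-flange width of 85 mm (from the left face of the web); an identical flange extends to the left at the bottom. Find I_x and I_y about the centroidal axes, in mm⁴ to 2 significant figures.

I_x ≈ 2.5 × 10⁷ mm⁴, I_y ≈ 6.4 × 10⁶ mm⁴

Break the section into simple shapes (no overlaps), measuring from the bottom-left corner of the bounding box.
Web: 14 × 180, A = 2 520 mm², y = 90 mm, Ī = 6 804 000 mm⁴.
Top flange (beyond web): 71 × 20, A = 1 420 mm², y = 170 mm, Ī = 47 333 mm⁴.
Bottom flange (beyond web): 71 × 20, A = 1 420 mm², y = 10 mm, Ī = 47 333 mm⁴.
Centroid: ȳ = ΣA·y / ΣA = 90 mm.
Transfer each piece to the centroidal x-axis using Ī + A·d² with d = y − 90:
  web: d = 0 mm → contributes +6 804 000 mm⁴
  top flange (beyond web): d = 80 mm → contributes +9 135 333 mm⁴
  bottom flange (beyond web): d = -80 mm → contributes +9 135 333 mm⁴
Total I = 25 074 667 mm⁴.
For the y-axis: x̄ = 78 mm.
Repeating about the centroidal y-axis gives I_y = 6 363 947 mm⁴.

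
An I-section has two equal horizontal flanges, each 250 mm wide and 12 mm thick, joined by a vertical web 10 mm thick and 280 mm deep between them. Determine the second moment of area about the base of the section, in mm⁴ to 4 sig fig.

Split into non-overlapping primitives; take the origin at the lower-left of the bounding box.
Bottom flange: 250 × 12, A = 3 000 mm², y = 6 mm, Ī = 36 000 mm⁴.
Web: 10 × 280, A = 2 800 mm², y = 152 mm, Ī = 18 293 333 mm⁴.
Top flange: 250 × 12, A = 3 000 mm², y = 298 mm, Ī = 36 000 mm⁴.
Transfer each piece to a horizontal axis along the bottom face using Ī + A·d² with d = y − 0:
  bottom flange: d = 6 mm → contributes +144 000 mm⁴
  web: d = 152 mm → contributes +82 984 533 mm⁴
  top flange: d = 298 mm → contributes +266 448 000 mm⁴
Total I = 349 576 533 mm⁴.

I_base ≈ 3.496 × 10⁸ mm⁴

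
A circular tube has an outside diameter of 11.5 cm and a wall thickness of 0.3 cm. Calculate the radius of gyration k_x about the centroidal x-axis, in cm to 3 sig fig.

Split into non-overlapping primitives; take the origin at the lower-left of the bounding box.
Outer circle: ⌀11.5, A = 103.87 cm², y = 5.75 cm, Ī = 858.54 cm⁴.
Bore (subtracted): ⌀10.9, A = 93.313 cm², y = 5.75 cm, Ī = 692.91 cm⁴.
By symmetry the centroid is at mid-height, ȳ = 5.75 cm.
All pieces are centred on the centroidal x-axis, so I = ΣĪ (holes subtracted) = 165.63 cm⁴.
Radius of gyration: k = √(I/A) = √(165.63 / 10.556) = 3.9612 cm.

k_x ≈ 3.96 cm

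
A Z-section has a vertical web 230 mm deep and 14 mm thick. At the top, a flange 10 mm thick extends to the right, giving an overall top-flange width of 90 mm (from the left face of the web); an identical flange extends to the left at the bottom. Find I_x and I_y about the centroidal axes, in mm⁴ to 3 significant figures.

I_x ≈ 3.26 × 10⁷ mm⁴, I_y ≈ 3.86 × 10⁶ mm⁴

Decompose the section into non-overlapping parts with the origin at the bottom-left of its bounding rectangle.
Web: 14 × 230, A = 3 220 mm², y = 115 mm, Ī = 14 194 833 mm⁴.
Top flange (beyond web): 76 × 10, A = 760 mm², y = 225 mm, Ī = 6333.3 mm⁴.
Bottom flange (beyond web): 76 × 10, A = 760 mm², y = 5 mm, Ī = 6333.3 mm⁴.
Centroid: ȳ = ΣA·y / ΣA = 115 mm.
Transfer each piece to the centroidal x-axis using Ī + A·d² with d = y − 115:
  web: d = 0 mm → contributes +14 194 833 mm⁴
  top flange (beyond web): d = 110 mm → contributes +9 202 333 mm⁴
  bottom flange (beyond web): d = -110 mm → contributes +9 202 333 mm⁴
Total I = 32 599 500 mm⁴.
For the y-axis: x̄ = 83 mm.
Repeating about the centroidal y-axis gives I_y = 3 862 220 mm⁴.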